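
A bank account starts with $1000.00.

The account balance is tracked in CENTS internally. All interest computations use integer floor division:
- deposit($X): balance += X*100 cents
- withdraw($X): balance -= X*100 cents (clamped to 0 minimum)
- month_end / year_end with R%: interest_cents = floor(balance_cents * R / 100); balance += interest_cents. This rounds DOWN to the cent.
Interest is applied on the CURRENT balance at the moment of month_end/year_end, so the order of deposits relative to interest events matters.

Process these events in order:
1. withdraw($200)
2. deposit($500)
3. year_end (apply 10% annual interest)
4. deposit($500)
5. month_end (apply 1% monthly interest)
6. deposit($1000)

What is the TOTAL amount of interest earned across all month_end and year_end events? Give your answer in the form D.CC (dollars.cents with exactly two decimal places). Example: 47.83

After 1 (withdraw($200)): balance=$800.00 total_interest=$0.00
After 2 (deposit($500)): balance=$1300.00 total_interest=$0.00
After 3 (year_end (apply 10% annual interest)): balance=$1430.00 total_interest=$130.00
After 4 (deposit($500)): balance=$1930.00 total_interest=$130.00
After 5 (month_end (apply 1% monthly interest)): balance=$1949.30 total_interest=$149.30
After 6 (deposit($1000)): balance=$2949.30 total_interest=$149.30

Answer: 149.30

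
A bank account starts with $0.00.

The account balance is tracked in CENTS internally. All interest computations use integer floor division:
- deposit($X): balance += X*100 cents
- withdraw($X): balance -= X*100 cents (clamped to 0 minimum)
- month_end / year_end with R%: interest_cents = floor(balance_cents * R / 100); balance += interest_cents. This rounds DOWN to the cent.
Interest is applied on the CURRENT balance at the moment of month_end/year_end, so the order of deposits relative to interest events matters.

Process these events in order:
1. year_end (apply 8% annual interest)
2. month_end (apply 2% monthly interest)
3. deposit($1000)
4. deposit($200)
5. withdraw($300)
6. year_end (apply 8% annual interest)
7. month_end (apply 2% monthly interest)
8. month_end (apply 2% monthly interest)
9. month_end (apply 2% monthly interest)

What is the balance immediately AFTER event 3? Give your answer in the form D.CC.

Answer: 1000.00

Derivation:
After 1 (year_end (apply 8% annual interest)): balance=$0.00 total_interest=$0.00
After 2 (month_end (apply 2% monthly interest)): balance=$0.00 total_interest=$0.00
After 3 (deposit($1000)): balance=$1000.00 total_interest=$0.00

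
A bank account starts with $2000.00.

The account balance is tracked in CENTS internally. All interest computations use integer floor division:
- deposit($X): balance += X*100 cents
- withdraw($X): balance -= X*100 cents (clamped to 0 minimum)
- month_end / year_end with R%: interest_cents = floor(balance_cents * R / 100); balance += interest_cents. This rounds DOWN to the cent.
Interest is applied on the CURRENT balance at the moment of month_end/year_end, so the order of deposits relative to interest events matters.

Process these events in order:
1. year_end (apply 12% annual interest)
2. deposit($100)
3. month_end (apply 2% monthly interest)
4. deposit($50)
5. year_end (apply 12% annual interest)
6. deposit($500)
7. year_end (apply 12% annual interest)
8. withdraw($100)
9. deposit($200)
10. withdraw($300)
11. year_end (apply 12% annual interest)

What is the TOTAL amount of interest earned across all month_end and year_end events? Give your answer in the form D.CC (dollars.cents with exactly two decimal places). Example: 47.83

Answer: 1376.71

Derivation:
After 1 (year_end (apply 12% annual interest)): balance=$2240.00 total_interest=$240.00
After 2 (deposit($100)): balance=$2340.00 total_interest=$240.00
After 3 (month_end (apply 2% monthly interest)): balance=$2386.80 total_interest=$286.80
After 4 (deposit($50)): balance=$2436.80 total_interest=$286.80
After 5 (year_end (apply 12% annual interest)): balance=$2729.21 total_interest=$579.21
After 6 (deposit($500)): balance=$3229.21 total_interest=$579.21
After 7 (year_end (apply 12% annual interest)): balance=$3616.71 total_interest=$966.71
After 8 (withdraw($100)): balance=$3516.71 total_interest=$966.71
After 9 (deposit($200)): balance=$3716.71 total_interest=$966.71
After 10 (withdraw($300)): balance=$3416.71 total_interest=$966.71
After 11 (year_end (apply 12% annual interest)): balance=$3826.71 total_interest=$1376.71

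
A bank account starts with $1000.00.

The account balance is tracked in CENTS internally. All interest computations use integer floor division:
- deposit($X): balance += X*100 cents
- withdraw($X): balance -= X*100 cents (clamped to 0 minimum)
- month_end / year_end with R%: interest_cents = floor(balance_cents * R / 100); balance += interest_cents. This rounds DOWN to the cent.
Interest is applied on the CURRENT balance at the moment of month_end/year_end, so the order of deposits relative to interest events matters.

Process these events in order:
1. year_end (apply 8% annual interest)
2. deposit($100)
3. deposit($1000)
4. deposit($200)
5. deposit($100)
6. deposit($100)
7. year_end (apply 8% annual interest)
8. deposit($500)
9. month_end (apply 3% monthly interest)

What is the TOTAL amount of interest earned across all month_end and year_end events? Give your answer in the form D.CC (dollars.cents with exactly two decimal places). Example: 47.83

After 1 (year_end (apply 8% annual interest)): balance=$1080.00 total_interest=$80.00
After 2 (deposit($100)): balance=$1180.00 total_interest=$80.00
After 3 (deposit($1000)): balance=$2180.00 total_interest=$80.00
After 4 (deposit($200)): balance=$2380.00 total_interest=$80.00
After 5 (deposit($100)): balance=$2480.00 total_interest=$80.00
After 6 (deposit($100)): balance=$2580.00 total_interest=$80.00
After 7 (year_end (apply 8% annual interest)): balance=$2786.40 total_interest=$286.40
After 8 (deposit($500)): balance=$3286.40 total_interest=$286.40
After 9 (month_end (apply 3% monthly interest)): balance=$3384.99 total_interest=$384.99

Answer: 384.99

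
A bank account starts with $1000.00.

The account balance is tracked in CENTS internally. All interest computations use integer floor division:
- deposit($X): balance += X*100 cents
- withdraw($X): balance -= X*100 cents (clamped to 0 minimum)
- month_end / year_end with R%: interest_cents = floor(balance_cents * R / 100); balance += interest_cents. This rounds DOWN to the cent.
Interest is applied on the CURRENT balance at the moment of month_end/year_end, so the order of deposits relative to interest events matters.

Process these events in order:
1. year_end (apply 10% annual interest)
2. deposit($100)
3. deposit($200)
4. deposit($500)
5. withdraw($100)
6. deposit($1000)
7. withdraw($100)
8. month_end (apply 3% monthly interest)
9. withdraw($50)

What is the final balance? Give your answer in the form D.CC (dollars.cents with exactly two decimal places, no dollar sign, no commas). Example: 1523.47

After 1 (year_end (apply 10% annual interest)): balance=$1100.00 total_interest=$100.00
After 2 (deposit($100)): balance=$1200.00 total_interest=$100.00
After 3 (deposit($200)): balance=$1400.00 total_interest=$100.00
After 4 (deposit($500)): balance=$1900.00 total_interest=$100.00
After 5 (withdraw($100)): balance=$1800.00 total_interest=$100.00
After 6 (deposit($1000)): balance=$2800.00 total_interest=$100.00
After 7 (withdraw($100)): balance=$2700.00 total_interest=$100.00
After 8 (month_end (apply 3% monthly interest)): balance=$2781.00 total_interest=$181.00
After 9 (withdraw($50)): balance=$2731.00 total_interest=$181.00

Answer: 2731.00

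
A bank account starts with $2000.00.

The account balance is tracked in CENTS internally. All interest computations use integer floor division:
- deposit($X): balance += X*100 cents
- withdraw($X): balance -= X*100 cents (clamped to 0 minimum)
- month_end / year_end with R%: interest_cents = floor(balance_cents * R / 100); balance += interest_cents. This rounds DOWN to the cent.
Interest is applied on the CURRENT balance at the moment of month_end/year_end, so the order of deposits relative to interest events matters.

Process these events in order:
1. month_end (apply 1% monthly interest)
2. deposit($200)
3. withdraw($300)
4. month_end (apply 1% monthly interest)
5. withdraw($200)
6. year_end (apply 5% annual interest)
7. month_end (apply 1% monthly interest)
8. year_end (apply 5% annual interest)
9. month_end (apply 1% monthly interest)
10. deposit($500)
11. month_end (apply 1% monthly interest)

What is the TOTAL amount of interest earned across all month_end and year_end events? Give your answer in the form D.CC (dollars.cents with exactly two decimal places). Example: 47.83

After 1 (month_end (apply 1% monthly interest)): balance=$2020.00 total_interest=$20.00
After 2 (deposit($200)): balance=$2220.00 total_interest=$20.00
After 3 (withdraw($300)): balance=$1920.00 total_interest=$20.00
After 4 (month_end (apply 1% monthly interest)): balance=$1939.20 total_interest=$39.20
After 5 (withdraw($200)): balance=$1739.20 total_interest=$39.20
After 6 (year_end (apply 5% annual interest)): balance=$1826.16 total_interest=$126.16
After 7 (month_end (apply 1% monthly interest)): balance=$1844.42 total_interest=$144.42
After 8 (year_end (apply 5% annual interest)): balance=$1936.64 total_interest=$236.64
After 9 (month_end (apply 1% monthly interest)): balance=$1956.00 total_interest=$256.00
After 10 (deposit($500)): balance=$2456.00 total_interest=$256.00
After 11 (month_end (apply 1% monthly interest)): balance=$2480.56 total_interest=$280.56

Answer: 280.56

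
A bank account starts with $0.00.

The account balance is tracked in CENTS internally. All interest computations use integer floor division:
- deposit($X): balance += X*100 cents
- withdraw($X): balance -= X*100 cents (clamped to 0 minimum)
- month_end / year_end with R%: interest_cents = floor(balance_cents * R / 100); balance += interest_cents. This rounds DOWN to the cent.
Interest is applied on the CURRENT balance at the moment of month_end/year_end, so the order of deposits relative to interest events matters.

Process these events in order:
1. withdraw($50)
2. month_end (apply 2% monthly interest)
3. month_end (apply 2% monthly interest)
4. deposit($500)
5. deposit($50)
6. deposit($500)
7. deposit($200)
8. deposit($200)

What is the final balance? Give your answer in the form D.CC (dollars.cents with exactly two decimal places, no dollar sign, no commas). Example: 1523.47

Answer: 1450.00

Derivation:
After 1 (withdraw($50)): balance=$0.00 total_interest=$0.00
After 2 (month_end (apply 2% monthly interest)): balance=$0.00 total_interest=$0.00
After 3 (month_end (apply 2% monthly interest)): balance=$0.00 total_interest=$0.00
After 4 (deposit($500)): balance=$500.00 total_interest=$0.00
After 5 (deposit($50)): balance=$550.00 total_interest=$0.00
After 6 (deposit($500)): balance=$1050.00 total_interest=$0.00
After 7 (deposit($200)): balance=$1250.00 total_interest=$0.00
After 8 (deposit($200)): balance=$1450.00 total_interest=$0.00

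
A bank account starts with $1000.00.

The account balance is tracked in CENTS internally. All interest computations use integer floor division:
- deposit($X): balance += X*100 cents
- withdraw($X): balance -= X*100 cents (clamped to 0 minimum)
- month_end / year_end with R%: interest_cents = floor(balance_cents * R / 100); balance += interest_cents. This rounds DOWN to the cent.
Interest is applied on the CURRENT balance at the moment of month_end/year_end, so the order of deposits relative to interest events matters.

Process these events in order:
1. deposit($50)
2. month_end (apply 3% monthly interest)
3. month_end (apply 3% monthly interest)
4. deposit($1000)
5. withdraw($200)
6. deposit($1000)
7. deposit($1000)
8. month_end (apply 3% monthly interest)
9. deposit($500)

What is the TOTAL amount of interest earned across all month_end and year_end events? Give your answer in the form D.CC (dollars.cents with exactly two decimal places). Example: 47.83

After 1 (deposit($50)): balance=$1050.00 total_interest=$0.00
After 2 (month_end (apply 3% monthly interest)): balance=$1081.50 total_interest=$31.50
After 3 (month_end (apply 3% monthly interest)): balance=$1113.94 total_interest=$63.94
After 4 (deposit($1000)): balance=$2113.94 total_interest=$63.94
After 5 (withdraw($200)): balance=$1913.94 total_interest=$63.94
After 6 (deposit($1000)): balance=$2913.94 total_interest=$63.94
After 7 (deposit($1000)): balance=$3913.94 total_interest=$63.94
After 8 (month_end (apply 3% monthly interest)): balance=$4031.35 total_interest=$181.35
After 9 (deposit($500)): balance=$4531.35 total_interest=$181.35

Answer: 181.35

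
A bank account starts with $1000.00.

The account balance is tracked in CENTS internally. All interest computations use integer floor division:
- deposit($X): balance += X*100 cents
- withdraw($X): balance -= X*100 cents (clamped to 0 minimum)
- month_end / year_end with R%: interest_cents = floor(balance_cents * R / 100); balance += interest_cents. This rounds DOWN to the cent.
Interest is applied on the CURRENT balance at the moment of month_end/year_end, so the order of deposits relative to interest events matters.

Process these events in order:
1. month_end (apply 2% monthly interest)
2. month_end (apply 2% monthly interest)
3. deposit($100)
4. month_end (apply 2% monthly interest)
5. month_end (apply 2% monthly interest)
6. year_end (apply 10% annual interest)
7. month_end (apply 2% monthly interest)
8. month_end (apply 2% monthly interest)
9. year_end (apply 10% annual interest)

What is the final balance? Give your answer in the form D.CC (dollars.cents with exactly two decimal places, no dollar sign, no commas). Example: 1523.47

Answer: 1493.60

Derivation:
After 1 (month_end (apply 2% monthly interest)): balance=$1020.00 total_interest=$20.00
After 2 (month_end (apply 2% monthly interest)): balance=$1040.40 total_interest=$40.40
After 3 (deposit($100)): balance=$1140.40 total_interest=$40.40
After 4 (month_end (apply 2% monthly interest)): balance=$1163.20 total_interest=$63.20
After 5 (month_end (apply 2% monthly interest)): balance=$1186.46 total_interest=$86.46
After 6 (year_end (apply 10% annual interest)): balance=$1305.10 total_interest=$205.10
After 7 (month_end (apply 2% monthly interest)): balance=$1331.20 total_interest=$231.20
After 8 (month_end (apply 2% monthly interest)): balance=$1357.82 total_interest=$257.82
After 9 (year_end (apply 10% annual interest)): balance=$1493.60 total_interest=$393.60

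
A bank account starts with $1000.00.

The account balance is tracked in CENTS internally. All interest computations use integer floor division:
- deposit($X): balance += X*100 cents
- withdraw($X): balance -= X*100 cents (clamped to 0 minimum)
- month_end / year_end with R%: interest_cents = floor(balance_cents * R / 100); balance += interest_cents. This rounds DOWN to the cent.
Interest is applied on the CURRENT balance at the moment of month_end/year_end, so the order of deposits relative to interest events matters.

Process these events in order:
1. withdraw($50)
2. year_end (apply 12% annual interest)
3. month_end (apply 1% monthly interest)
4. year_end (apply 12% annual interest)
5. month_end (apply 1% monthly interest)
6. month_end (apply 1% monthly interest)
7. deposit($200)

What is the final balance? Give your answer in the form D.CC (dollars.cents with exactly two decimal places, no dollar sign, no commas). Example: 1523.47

After 1 (withdraw($50)): balance=$950.00 total_interest=$0.00
After 2 (year_end (apply 12% annual interest)): balance=$1064.00 total_interest=$114.00
After 3 (month_end (apply 1% monthly interest)): balance=$1074.64 total_interest=$124.64
After 4 (year_end (apply 12% annual interest)): balance=$1203.59 total_interest=$253.59
After 5 (month_end (apply 1% monthly interest)): balance=$1215.62 total_interest=$265.62
After 6 (month_end (apply 1% monthly interest)): balance=$1227.77 total_interest=$277.77
After 7 (deposit($200)): balance=$1427.77 total_interest=$277.77

Answer: 1427.77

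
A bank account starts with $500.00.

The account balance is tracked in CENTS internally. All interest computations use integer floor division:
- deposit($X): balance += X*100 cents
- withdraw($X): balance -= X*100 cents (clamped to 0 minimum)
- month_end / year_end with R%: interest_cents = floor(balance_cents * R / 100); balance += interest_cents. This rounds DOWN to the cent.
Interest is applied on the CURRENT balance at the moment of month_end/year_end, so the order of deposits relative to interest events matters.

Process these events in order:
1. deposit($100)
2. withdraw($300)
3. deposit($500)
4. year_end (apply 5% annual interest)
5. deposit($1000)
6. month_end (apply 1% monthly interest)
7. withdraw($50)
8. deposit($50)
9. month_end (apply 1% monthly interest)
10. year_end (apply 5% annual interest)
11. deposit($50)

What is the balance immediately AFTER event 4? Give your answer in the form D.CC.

After 1 (deposit($100)): balance=$600.00 total_interest=$0.00
After 2 (withdraw($300)): balance=$300.00 total_interest=$0.00
After 3 (deposit($500)): balance=$800.00 total_interest=$0.00
After 4 (year_end (apply 5% annual interest)): balance=$840.00 total_interest=$40.00

Answer: 840.00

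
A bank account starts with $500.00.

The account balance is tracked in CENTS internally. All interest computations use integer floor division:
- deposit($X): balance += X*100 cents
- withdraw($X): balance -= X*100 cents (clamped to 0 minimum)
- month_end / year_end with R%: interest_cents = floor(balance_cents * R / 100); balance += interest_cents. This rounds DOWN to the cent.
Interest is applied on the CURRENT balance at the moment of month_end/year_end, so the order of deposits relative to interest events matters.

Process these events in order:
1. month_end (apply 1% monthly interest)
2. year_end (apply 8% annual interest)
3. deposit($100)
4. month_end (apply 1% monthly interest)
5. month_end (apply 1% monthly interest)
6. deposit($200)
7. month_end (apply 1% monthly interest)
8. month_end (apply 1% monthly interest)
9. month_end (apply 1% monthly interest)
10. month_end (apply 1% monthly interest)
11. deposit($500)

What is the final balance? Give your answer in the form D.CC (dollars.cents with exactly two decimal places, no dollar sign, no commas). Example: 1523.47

Answer: 1393.19

Derivation:
After 1 (month_end (apply 1% monthly interest)): balance=$505.00 total_interest=$5.00
After 2 (year_end (apply 8% annual interest)): balance=$545.40 total_interest=$45.40
After 3 (deposit($100)): balance=$645.40 total_interest=$45.40
After 4 (month_end (apply 1% monthly interest)): balance=$651.85 total_interest=$51.85
After 5 (month_end (apply 1% monthly interest)): balance=$658.36 total_interest=$58.36
After 6 (deposit($200)): balance=$858.36 total_interest=$58.36
After 7 (month_end (apply 1% monthly interest)): balance=$866.94 total_interest=$66.94
After 8 (month_end (apply 1% monthly interest)): balance=$875.60 total_interest=$75.60
After 9 (month_end (apply 1% monthly interest)): balance=$884.35 total_interest=$84.35
After 10 (month_end (apply 1% monthly interest)): balance=$893.19 total_interest=$93.19
After 11 (deposit($500)): balance=$1393.19 total_interest=$93.19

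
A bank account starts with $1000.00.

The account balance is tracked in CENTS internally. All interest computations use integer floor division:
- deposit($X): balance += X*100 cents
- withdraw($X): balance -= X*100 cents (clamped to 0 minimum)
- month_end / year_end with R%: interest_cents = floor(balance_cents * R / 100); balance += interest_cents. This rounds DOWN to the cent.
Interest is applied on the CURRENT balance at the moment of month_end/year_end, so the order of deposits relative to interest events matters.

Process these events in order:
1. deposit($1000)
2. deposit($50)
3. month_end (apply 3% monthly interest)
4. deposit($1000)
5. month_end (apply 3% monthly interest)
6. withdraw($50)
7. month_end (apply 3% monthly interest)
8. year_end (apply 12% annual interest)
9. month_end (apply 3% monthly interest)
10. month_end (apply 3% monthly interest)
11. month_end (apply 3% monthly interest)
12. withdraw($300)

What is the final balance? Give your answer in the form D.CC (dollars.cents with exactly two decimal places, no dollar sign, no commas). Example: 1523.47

Answer: 3676.87

Derivation:
After 1 (deposit($1000)): balance=$2000.00 total_interest=$0.00
After 2 (deposit($50)): balance=$2050.00 total_interest=$0.00
After 3 (month_end (apply 3% monthly interest)): balance=$2111.50 total_interest=$61.50
After 4 (deposit($1000)): balance=$3111.50 total_interest=$61.50
After 5 (month_end (apply 3% monthly interest)): balance=$3204.84 total_interest=$154.84
After 6 (withdraw($50)): balance=$3154.84 total_interest=$154.84
After 7 (month_end (apply 3% monthly interest)): balance=$3249.48 total_interest=$249.48
After 8 (year_end (apply 12% annual interest)): balance=$3639.41 total_interest=$639.41
After 9 (month_end (apply 3% monthly interest)): balance=$3748.59 total_interest=$748.59
After 10 (month_end (apply 3% monthly interest)): balance=$3861.04 total_interest=$861.04
After 11 (month_end (apply 3% monthly interest)): balance=$3976.87 total_interest=$976.87
After 12 (withdraw($300)): balance=$3676.87 total_interest=$976.87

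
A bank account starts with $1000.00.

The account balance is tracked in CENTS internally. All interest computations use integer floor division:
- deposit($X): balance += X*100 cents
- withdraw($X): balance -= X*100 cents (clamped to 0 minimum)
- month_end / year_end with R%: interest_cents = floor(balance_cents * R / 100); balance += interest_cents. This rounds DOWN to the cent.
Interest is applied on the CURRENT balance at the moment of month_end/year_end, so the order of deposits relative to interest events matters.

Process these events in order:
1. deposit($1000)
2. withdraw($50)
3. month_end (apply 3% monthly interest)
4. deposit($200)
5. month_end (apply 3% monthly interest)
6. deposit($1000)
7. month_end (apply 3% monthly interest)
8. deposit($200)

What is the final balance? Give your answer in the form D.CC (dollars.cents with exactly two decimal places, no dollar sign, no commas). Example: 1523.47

After 1 (deposit($1000)): balance=$2000.00 total_interest=$0.00
After 2 (withdraw($50)): balance=$1950.00 total_interest=$0.00
After 3 (month_end (apply 3% monthly interest)): balance=$2008.50 total_interest=$58.50
After 4 (deposit($200)): balance=$2208.50 total_interest=$58.50
After 5 (month_end (apply 3% monthly interest)): balance=$2274.75 total_interest=$124.75
After 6 (deposit($1000)): balance=$3274.75 total_interest=$124.75
After 7 (month_end (apply 3% monthly interest)): balance=$3372.99 total_interest=$222.99
After 8 (deposit($200)): balance=$3572.99 total_interest=$222.99

Answer: 3572.99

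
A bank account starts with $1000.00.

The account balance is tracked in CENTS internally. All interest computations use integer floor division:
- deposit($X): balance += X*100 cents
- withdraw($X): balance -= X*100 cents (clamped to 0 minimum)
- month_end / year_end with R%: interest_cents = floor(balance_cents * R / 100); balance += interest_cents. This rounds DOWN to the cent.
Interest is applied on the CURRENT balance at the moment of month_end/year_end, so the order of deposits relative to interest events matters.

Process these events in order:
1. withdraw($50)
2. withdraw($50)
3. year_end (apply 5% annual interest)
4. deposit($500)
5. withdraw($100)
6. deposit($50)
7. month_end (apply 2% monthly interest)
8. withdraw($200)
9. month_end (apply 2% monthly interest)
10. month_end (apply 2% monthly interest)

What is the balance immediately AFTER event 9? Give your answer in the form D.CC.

Answer: 1247.35

Derivation:
After 1 (withdraw($50)): balance=$950.00 total_interest=$0.00
After 2 (withdraw($50)): balance=$900.00 total_interest=$0.00
After 3 (year_end (apply 5% annual interest)): balance=$945.00 total_interest=$45.00
After 4 (deposit($500)): balance=$1445.00 total_interest=$45.00
After 5 (withdraw($100)): balance=$1345.00 total_interest=$45.00
After 6 (deposit($50)): balance=$1395.00 total_interest=$45.00
After 7 (month_end (apply 2% monthly interest)): balance=$1422.90 total_interest=$72.90
After 8 (withdraw($200)): balance=$1222.90 total_interest=$72.90
After 9 (month_end (apply 2% monthly interest)): balance=$1247.35 total_interest=$97.35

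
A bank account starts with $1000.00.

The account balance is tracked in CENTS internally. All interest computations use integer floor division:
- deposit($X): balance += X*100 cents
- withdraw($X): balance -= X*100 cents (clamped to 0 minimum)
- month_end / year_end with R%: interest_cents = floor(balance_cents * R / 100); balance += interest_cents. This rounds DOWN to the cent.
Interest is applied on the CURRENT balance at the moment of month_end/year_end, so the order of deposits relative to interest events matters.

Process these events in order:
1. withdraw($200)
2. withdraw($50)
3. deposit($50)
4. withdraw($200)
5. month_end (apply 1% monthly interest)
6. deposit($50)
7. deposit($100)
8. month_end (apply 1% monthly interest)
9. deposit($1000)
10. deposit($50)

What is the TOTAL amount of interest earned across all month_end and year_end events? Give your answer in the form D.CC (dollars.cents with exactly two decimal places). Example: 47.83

After 1 (withdraw($200)): balance=$800.00 total_interest=$0.00
After 2 (withdraw($50)): balance=$750.00 total_interest=$0.00
After 3 (deposit($50)): balance=$800.00 total_interest=$0.00
After 4 (withdraw($200)): balance=$600.00 total_interest=$0.00
After 5 (month_end (apply 1% monthly interest)): balance=$606.00 total_interest=$6.00
After 6 (deposit($50)): balance=$656.00 total_interest=$6.00
After 7 (deposit($100)): balance=$756.00 total_interest=$6.00
After 8 (month_end (apply 1% monthly interest)): balance=$763.56 total_interest=$13.56
After 9 (deposit($1000)): balance=$1763.56 total_interest=$13.56
After 10 (deposit($50)): balance=$1813.56 total_interest=$13.56

Answer: 13.56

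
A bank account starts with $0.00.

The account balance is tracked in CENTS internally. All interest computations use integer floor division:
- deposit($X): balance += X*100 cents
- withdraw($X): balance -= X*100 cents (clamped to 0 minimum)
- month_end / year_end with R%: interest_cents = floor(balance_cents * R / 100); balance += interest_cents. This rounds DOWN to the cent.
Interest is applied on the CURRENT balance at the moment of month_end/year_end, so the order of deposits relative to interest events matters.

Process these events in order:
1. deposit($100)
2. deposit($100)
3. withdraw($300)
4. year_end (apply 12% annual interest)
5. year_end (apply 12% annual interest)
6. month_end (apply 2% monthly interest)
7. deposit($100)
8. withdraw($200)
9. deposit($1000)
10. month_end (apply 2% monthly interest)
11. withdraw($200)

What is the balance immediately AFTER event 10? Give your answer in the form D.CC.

After 1 (deposit($100)): balance=$100.00 total_interest=$0.00
After 2 (deposit($100)): balance=$200.00 total_interest=$0.00
After 3 (withdraw($300)): balance=$0.00 total_interest=$0.00
After 4 (year_end (apply 12% annual interest)): balance=$0.00 total_interest=$0.00
After 5 (year_end (apply 12% annual interest)): balance=$0.00 total_interest=$0.00
After 6 (month_end (apply 2% monthly interest)): balance=$0.00 total_interest=$0.00
After 7 (deposit($100)): balance=$100.00 total_interest=$0.00
After 8 (withdraw($200)): balance=$0.00 total_interest=$0.00
After 9 (deposit($1000)): balance=$1000.00 total_interest=$0.00
After 10 (month_end (apply 2% monthly interest)): balance=$1020.00 total_interest=$20.00

Answer: 1020.00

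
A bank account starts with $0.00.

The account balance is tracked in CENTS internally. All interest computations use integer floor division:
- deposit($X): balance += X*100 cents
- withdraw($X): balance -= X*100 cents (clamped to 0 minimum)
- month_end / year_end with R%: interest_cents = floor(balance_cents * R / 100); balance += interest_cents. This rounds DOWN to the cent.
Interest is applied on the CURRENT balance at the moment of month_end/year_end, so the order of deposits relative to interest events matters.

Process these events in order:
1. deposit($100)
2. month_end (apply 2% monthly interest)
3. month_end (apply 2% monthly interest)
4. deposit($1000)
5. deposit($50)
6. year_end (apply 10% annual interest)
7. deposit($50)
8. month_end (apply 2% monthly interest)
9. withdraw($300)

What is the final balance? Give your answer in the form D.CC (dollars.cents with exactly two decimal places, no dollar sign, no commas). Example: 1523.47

After 1 (deposit($100)): balance=$100.00 total_interest=$0.00
After 2 (month_end (apply 2% monthly interest)): balance=$102.00 total_interest=$2.00
After 3 (month_end (apply 2% monthly interest)): balance=$104.04 total_interest=$4.04
After 4 (deposit($1000)): balance=$1104.04 total_interest=$4.04
After 5 (deposit($50)): balance=$1154.04 total_interest=$4.04
After 6 (year_end (apply 10% annual interest)): balance=$1269.44 total_interest=$119.44
After 7 (deposit($50)): balance=$1319.44 total_interest=$119.44
After 8 (month_end (apply 2% monthly interest)): balance=$1345.82 total_interest=$145.82
After 9 (withdraw($300)): balance=$1045.82 total_interest=$145.82

Answer: 1045.82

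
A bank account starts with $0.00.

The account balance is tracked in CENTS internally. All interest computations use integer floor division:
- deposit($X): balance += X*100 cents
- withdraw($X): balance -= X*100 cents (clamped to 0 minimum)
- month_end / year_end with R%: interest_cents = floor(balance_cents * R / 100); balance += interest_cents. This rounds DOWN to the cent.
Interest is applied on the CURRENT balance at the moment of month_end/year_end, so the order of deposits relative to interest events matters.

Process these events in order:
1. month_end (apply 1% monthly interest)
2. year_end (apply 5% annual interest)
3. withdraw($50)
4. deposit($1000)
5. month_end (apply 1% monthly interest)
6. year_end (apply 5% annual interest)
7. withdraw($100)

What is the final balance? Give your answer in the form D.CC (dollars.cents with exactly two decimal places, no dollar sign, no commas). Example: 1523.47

After 1 (month_end (apply 1% monthly interest)): balance=$0.00 total_interest=$0.00
After 2 (year_end (apply 5% annual interest)): balance=$0.00 total_interest=$0.00
After 3 (withdraw($50)): balance=$0.00 total_interest=$0.00
After 4 (deposit($1000)): balance=$1000.00 total_interest=$0.00
After 5 (month_end (apply 1% monthly interest)): balance=$1010.00 total_interest=$10.00
After 6 (year_end (apply 5% annual interest)): balance=$1060.50 total_interest=$60.50
After 7 (withdraw($100)): balance=$960.50 total_interest=$60.50

Answer: 960.50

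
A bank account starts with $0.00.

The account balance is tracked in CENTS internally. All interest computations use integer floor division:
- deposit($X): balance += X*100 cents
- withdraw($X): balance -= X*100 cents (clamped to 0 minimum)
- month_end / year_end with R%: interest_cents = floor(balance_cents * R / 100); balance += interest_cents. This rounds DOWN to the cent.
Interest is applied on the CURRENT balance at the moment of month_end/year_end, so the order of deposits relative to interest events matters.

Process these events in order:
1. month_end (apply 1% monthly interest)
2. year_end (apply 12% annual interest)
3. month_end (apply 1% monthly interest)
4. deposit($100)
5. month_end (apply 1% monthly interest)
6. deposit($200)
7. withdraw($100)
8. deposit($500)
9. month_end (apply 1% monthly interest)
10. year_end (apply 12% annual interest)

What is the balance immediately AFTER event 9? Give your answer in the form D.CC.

After 1 (month_end (apply 1% monthly interest)): balance=$0.00 total_interest=$0.00
After 2 (year_end (apply 12% annual interest)): balance=$0.00 total_interest=$0.00
After 3 (month_end (apply 1% monthly interest)): balance=$0.00 total_interest=$0.00
After 4 (deposit($100)): balance=$100.00 total_interest=$0.00
After 5 (month_end (apply 1% monthly interest)): balance=$101.00 total_interest=$1.00
After 6 (deposit($200)): balance=$301.00 total_interest=$1.00
After 7 (withdraw($100)): balance=$201.00 total_interest=$1.00
After 8 (deposit($500)): balance=$701.00 total_interest=$1.00
After 9 (month_end (apply 1% monthly interest)): balance=$708.01 total_interest=$8.01

Answer: 708.01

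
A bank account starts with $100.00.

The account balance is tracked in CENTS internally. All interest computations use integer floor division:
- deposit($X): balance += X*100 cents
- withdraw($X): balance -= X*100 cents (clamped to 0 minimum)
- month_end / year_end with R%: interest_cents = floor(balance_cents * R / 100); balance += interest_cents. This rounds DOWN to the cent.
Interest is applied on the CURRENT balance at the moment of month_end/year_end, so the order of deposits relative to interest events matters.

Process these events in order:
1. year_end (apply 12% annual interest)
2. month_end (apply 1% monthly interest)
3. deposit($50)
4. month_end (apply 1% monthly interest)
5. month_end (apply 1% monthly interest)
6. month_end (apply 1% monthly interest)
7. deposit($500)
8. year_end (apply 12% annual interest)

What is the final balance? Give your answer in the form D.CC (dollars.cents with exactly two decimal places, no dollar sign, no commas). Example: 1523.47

After 1 (year_end (apply 12% annual interest)): balance=$112.00 total_interest=$12.00
After 2 (month_end (apply 1% monthly interest)): balance=$113.12 total_interest=$13.12
After 3 (deposit($50)): balance=$163.12 total_interest=$13.12
After 4 (month_end (apply 1% monthly interest)): balance=$164.75 total_interest=$14.75
After 5 (month_end (apply 1% monthly interest)): balance=$166.39 total_interest=$16.39
After 6 (month_end (apply 1% monthly interest)): balance=$168.05 total_interest=$18.05
After 7 (deposit($500)): balance=$668.05 total_interest=$18.05
After 8 (year_end (apply 12% annual interest)): balance=$748.21 total_interest=$98.21

Answer: 748.21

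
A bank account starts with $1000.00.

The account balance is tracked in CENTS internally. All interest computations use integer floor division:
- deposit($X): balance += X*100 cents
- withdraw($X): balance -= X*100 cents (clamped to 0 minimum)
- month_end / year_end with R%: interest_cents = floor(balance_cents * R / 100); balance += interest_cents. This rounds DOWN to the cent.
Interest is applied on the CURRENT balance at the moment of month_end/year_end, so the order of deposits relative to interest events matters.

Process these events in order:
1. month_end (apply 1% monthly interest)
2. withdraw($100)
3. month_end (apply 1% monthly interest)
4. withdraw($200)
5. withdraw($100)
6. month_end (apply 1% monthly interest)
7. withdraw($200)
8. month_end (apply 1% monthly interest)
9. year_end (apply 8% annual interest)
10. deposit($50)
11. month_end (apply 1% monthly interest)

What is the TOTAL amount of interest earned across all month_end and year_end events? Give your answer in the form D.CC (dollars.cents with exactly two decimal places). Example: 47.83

After 1 (month_end (apply 1% monthly interest)): balance=$1010.00 total_interest=$10.00
After 2 (withdraw($100)): balance=$910.00 total_interest=$10.00
After 3 (month_end (apply 1% monthly interest)): balance=$919.10 total_interest=$19.10
After 4 (withdraw($200)): balance=$719.10 total_interest=$19.10
After 5 (withdraw($100)): balance=$619.10 total_interest=$19.10
After 6 (month_end (apply 1% monthly interest)): balance=$625.29 total_interest=$25.29
After 7 (withdraw($200)): balance=$425.29 total_interest=$25.29
After 8 (month_end (apply 1% monthly interest)): balance=$429.54 total_interest=$29.54
After 9 (year_end (apply 8% annual interest)): balance=$463.90 total_interest=$63.90
After 10 (deposit($50)): balance=$513.90 total_interest=$63.90
After 11 (month_end (apply 1% monthly interest)): balance=$519.03 total_interest=$69.03

Answer: 69.03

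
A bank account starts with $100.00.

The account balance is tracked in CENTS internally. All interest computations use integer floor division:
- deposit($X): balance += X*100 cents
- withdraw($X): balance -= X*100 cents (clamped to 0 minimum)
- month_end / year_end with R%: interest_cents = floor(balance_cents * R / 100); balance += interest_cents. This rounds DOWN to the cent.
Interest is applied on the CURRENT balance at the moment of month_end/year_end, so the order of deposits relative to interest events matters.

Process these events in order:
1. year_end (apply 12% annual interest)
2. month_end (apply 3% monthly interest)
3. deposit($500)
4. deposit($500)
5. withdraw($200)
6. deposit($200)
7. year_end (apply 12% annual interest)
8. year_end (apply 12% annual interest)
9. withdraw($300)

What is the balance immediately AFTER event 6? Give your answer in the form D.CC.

After 1 (year_end (apply 12% annual interest)): balance=$112.00 total_interest=$12.00
After 2 (month_end (apply 3% monthly interest)): balance=$115.36 total_interest=$15.36
After 3 (deposit($500)): balance=$615.36 total_interest=$15.36
After 4 (deposit($500)): balance=$1115.36 total_interest=$15.36
After 5 (withdraw($200)): balance=$915.36 total_interest=$15.36
After 6 (deposit($200)): balance=$1115.36 total_interest=$15.36

Answer: 1115.36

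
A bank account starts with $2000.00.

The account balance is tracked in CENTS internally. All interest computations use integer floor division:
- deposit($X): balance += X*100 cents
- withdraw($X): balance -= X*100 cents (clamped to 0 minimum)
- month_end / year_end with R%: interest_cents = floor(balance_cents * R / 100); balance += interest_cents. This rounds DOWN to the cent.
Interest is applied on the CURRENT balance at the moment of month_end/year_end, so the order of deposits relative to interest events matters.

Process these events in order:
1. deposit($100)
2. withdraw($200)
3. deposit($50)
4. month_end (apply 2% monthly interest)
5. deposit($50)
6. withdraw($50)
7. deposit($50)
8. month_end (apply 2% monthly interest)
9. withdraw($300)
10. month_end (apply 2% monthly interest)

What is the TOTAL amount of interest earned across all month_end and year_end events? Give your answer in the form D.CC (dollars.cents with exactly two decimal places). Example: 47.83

After 1 (deposit($100)): balance=$2100.00 total_interest=$0.00
After 2 (withdraw($200)): balance=$1900.00 total_interest=$0.00
After 3 (deposit($50)): balance=$1950.00 total_interest=$0.00
After 4 (month_end (apply 2% monthly interest)): balance=$1989.00 total_interest=$39.00
After 5 (deposit($50)): balance=$2039.00 total_interest=$39.00
After 6 (withdraw($50)): balance=$1989.00 total_interest=$39.00
After 7 (deposit($50)): balance=$2039.00 total_interest=$39.00
After 8 (month_end (apply 2% monthly interest)): balance=$2079.78 total_interest=$79.78
After 9 (withdraw($300)): balance=$1779.78 total_interest=$79.78
After 10 (month_end (apply 2% monthly interest)): balance=$1815.37 total_interest=$115.37

Answer: 115.37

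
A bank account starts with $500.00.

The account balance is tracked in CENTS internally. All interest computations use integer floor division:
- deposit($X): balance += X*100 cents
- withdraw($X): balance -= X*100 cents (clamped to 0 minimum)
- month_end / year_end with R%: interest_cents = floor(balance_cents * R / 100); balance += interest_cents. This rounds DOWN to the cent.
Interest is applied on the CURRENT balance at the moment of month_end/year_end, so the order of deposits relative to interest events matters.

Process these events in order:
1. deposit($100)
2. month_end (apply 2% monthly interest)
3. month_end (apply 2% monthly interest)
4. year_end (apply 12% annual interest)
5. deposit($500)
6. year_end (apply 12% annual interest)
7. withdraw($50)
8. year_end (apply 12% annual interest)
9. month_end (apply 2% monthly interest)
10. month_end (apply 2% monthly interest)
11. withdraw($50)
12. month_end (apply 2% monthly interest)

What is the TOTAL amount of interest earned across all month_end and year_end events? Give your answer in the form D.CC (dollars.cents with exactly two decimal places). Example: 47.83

After 1 (deposit($100)): balance=$600.00 total_interest=$0.00
After 2 (month_end (apply 2% monthly interest)): balance=$612.00 total_interest=$12.00
After 3 (month_end (apply 2% monthly interest)): balance=$624.24 total_interest=$24.24
After 4 (year_end (apply 12% annual interest)): balance=$699.14 total_interest=$99.14
After 5 (deposit($500)): balance=$1199.14 total_interest=$99.14
After 6 (year_end (apply 12% annual interest)): balance=$1343.03 total_interest=$243.03
After 7 (withdraw($50)): balance=$1293.03 total_interest=$243.03
After 8 (year_end (apply 12% annual interest)): balance=$1448.19 total_interest=$398.19
After 9 (month_end (apply 2% monthly interest)): balance=$1477.15 total_interest=$427.15
After 10 (month_end (apply 2% monthly interest)): balance=$1506.69 total_interest=$456.69
After 11 (withdraw($50)): balance=$1456.69 total_interest=$456.69
After 12 (month_end (apply 2% monthly interest)): balance=$1485.82 total_interest=$485.82

Answer: 485.82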